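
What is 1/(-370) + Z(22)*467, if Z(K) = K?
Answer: 3801379/370 ≈ 10274.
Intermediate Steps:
1/(-370) + Z(22)*467 = 1/(-370) + 22*467 = -1/370 + 10274 = 3801379/370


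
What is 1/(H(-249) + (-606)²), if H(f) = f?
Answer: 1/366987 ≈ 2.7249e-6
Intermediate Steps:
1/(H(-249) + (-606)²) = 1/(-249 + (-606)²) = 1/(-249 + 367236) = 1/366987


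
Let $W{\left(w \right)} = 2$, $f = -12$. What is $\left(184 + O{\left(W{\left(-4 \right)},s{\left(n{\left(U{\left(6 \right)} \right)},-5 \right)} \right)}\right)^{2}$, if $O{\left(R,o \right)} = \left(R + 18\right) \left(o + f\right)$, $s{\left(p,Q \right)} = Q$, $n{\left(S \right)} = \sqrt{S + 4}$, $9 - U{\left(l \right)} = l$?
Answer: $24336$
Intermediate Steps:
$U{\left(l \right)} = 9 - l$
$n{\left(S \right)} = \sqrt{4 + S}$
$O{\left(R,o \right)} = \left(-12 + o\right) \left(18 + R\right)$ ($O{\left(R,o \right)} = \left(R + 18\right) \left(o - 12\right) = \left(18 + R\right) \left(-12 + o\right) = \left(-12 + o\right) \left(18 + R\right)$)
$\left(184 + O{\left(W{\left(-4 \right)},s{\left(n{\left(U{\left(6 \right)} \right)},-5 \right)} \right)}\right)^{2} = \left(184 + \left(-216 - 24 + 18 \left(-5\right) + 2 \left(-5\right)\right)\right)^{2} = \left(184 - 340\right)^{2} = \left(-156\right)^{2} = 24336$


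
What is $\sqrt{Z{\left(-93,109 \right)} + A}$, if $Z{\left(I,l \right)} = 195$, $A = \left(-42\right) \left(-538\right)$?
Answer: $\sqrt{22791} \approx 150.97$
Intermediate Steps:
$A = 22596$
$\sqrt{Z{\left(-93,109 \right)} + A} = \sqrt{195 + 22596} = \sqrt{22791}$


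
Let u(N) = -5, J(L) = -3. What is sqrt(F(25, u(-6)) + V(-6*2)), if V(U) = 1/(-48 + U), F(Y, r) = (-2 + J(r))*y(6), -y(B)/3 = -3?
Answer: I*sqrt(40515)/30 ≈ 6.7094*I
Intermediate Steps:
y(B) = 9 (y(B) = -3*(-3) = 9)
F(Y, r) = -45 (F(Y, r) = (-2 - 3)*9 = -5*9 = -45)
sqrt(F(25, u(-6)) + V(-6*2)) = sqrt(-45 + 1/(-48 - 6*2)) = sqrt(-45 + 1/(-48 - 12)) = sqrt(-45 + 1/(-60)) = sqrt(-45 - 1/60) = sqrt(-2701/60) = I*sqrt(40515)/30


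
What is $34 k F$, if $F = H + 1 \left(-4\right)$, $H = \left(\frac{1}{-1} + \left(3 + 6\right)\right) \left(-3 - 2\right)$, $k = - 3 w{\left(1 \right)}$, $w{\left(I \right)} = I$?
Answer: $4488$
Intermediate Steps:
$k = -3$ ($k = \left(-3\right) 1 = -3$)
$H = -40$ ($H = \left(-1 + 9\right) \left(-5\right) = 8 \left(-5\right) = -40$)
$F = -44$ ($F = -40 + 1 \left(-4\right) = -40 - 4 = -44$)
$34 k F = 34 \left(-3\right) \left(-44\right) = \left(-102\right) \left(-44\right) = 4488$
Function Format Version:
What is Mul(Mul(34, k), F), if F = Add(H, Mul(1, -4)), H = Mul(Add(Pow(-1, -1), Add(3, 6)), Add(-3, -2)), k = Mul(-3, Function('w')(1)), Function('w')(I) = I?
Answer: 4488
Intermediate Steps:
k = -3 (k = Mul(-3, 1) = -3)
H = -40 (H = Mul(Add(-1, 9), -5) = Mul(8, -5) = -40)
F = -44 (F = Add(-40, Mul(1, -4)) = Add(-40, -4) = -44)
Mul(Mul(34, k), F) = Mul(Mul(34, -3), -44) = Mul(-102, -44) = 4488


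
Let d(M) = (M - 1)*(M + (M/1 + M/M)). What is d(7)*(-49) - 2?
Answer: -4412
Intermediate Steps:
d(M) = (1 + 2*M)*(-1 + M) (d(M) = (-1 + M)*(M + (M*1 + 1)) = (-1 + M)*(M + (M + 1)) = (-1 + M)*(M + (1 + M)) = (-1 + M)*(1 + 2*M) = (1 + 2*M)*(-1 + M))
d(7)*(-49) - 2 = (-1 - 1*7 + 2*7**2)*(-49) - 2 = (-1 - 7 + 2*49)*(-49) - 2 = (-1 - 7 + 98)*(-49) - 2 = 90*(-49) - 2 = -4410 - 2 = -4412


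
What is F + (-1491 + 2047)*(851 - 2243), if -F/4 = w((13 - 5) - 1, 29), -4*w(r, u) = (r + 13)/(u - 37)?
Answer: -1547909/2 ≈ -7.7395e+5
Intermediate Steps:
w(r, u) = -(13 + r)/(4*(-37 + u)) (w(r, u) = -(r + 13)/(4*(u - 37)) = -(13 + r)/(4*(-37 + u)))
F = -5/2 (F = -(-13 - ((13 - 5) - 1))/(-37 + 29) = -(-13 - (8 - 1))/(-8) = -(-1)*(-13 - 1*7)/8 = -(-1)*(-13 - 7)/8 = -(-1)*(-20)/8 = -4*5/8 = -5/2 ≈ -2.5000)
F + (-1491 + 2047)*(851 - 2243) = -5/2 + (-1491 + 2047)*(851 - 2243) = -5/2 + 556*(-1392) = -5/2 - 773952 = -1547909/2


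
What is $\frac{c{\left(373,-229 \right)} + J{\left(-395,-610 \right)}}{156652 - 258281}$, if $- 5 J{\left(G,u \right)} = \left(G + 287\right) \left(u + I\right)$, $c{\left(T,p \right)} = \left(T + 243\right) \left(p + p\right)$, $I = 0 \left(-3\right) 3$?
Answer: $\frac{295304}{101629} \approx 2.9057$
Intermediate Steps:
$I = 0$ ($I = 0 \cdot 3 = 0$)
$c{\left(T,p \right)} = 2 p \left(243 + T\right)$ ($c{\left(T,p \right)} = \left(243 + T\right) 2 p = 2 p \left(243 + T\right)$)
$J{\left(G,u \right)} = - \frac{u \left(287 + G\right)}{5}$ ($J{\left(G,u \right)} = - \frac{\left(G + 287\right) \left(u + 0\right)}{5} = - \frac{\left(287 + G\right) u}{5} = - \frac{u \left(287 + G\right)}{5}$)
$\frac{c{\left(373,-229 \right)} + J{\left(-395,-610 \right)}}{156652 - 258281} = \frac{2 \left(-229\right) \left(243 + 373\right) + \frac{1}{5} \left(-610\right) \left(-287 - -395\right)}{156652 - 258281} = \frac{2 \left(-229\right) 616 + \frac{1}{5} \left(-610\right) \left(-287 + 395\right)}{-101629} = \left(-282128 + \frac{1}{5} \left(-610\right) 108\right) \left(- \frac{1}{101629}\right) = \left(-282128 - 13176\right) \left(- \frac{1}{101629}\right) = \left(-295304\right) \left(- \frac{1}{101629}\right) = \frac{295304}{101629}$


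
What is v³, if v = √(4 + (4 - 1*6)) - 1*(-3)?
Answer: (3 + √2)³ ≈ 86.012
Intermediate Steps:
v = 3 + √2 (v = √(4 + (4 - 6)) + 3 = √(4 - 2) + 3 = √2 + 3 = 3 + √2 ≈ 4.4142)
v³ = (3 + √2)³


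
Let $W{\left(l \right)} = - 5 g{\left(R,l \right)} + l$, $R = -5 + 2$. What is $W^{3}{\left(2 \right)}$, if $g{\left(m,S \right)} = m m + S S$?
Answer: $-250047$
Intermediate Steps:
$R = -3$
$g{\left(m,S \right)} = S^{2} + m^{2}$ ($g{\left(m,S \right)} = m^{2} + S^{2} = S^{2} + m^{2}$)
$W{\left(l \right)} = -45 + l - 5 l^{2}$ ($W{\left(l \right)} = - 5 \left(l^{2} + \left(-3\right)^{2}\right) + l = - 5 \left(l^{2} + 9\right) + l = - 5 \left(9 + l^{2}\right) + l = \left(-45 - 5 l^{2}\right) + l = -45 + l - 5 l^{2}$)
$W^{3}{\left(2 \right)} = \left(-45 + 2 - 5 \cdot 2^{2}\right)^{3} = \left(-45 + 2 - 20\right)^{3} = \left(-63\right)^{3} = -250047$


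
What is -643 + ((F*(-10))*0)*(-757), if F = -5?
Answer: -643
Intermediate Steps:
-643 + ((F*(-10))*0)*(-757) = -643 + (-5*(-10)*0)*(-757) = -643 + (50*0)*(-757) = -643 + 0*(-757) = -643 + 0 = -643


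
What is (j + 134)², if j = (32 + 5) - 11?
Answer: 25600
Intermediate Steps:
j = 26 (j = 37 - 11 = 26)
(j + 134)² = (26 + 134)² = 160² = 25600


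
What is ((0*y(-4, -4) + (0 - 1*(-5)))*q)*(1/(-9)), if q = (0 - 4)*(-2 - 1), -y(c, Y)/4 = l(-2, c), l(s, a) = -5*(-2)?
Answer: -20/3 ≈ -6.6667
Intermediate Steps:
l(s, a) = 10
y(c, Y) = -40 (y(c, Y) = -4*10 = -40)
q = 12 (q = -4*(-3) = 12)
((0*y(-4, -4) + (0 - 1*(-5)))*q)*(1/(-9)) = ((0*(-40) + (0 - 1*(-5)))*12)*(1/(-9)) = ((0 + (0 + 5))*12)*(1*(-1/9)) = ((0 + 5)*12)*(-1/9) = (5*12)*(-1/9) = 60*(-1/9) = -20/3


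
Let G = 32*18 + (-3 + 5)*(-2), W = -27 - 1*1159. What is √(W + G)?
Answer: I*√614 ≈ 24.779*I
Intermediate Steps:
W = -1186 (W = -27 - 1159 = -1186)
G = 572 (G = 576 + 2*(-2) = 576 - 4 = 572)
√(W + G) = √(-1186 + 572) = √(-614) = I*√614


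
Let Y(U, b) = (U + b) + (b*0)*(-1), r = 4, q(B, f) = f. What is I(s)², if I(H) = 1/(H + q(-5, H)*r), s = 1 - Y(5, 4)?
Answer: 1/1600 ≈ 0.00062500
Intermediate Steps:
Y(U, b) = U + b (Y(U, b) = (U + b) + 0*(-1) = (U + b) + 0 = U + b)
s = -8 (s = 1 - (5 + 4) = 1 - 1*9 = 1 - 9 = -8)
I(H) = 1/(5*H) (I(H) = 1/(H + H*4) = 1/(H + 4*H) = 1/(5*H))
I(s)² = ((⅕)/(-8))² = ((⅕)*(-⅛))² = (-1/40)² = 1/1600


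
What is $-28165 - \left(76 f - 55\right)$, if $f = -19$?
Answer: $-26666$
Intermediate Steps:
$-28165 - \left(76 f - 55\right) = -28165 - \left(76 \left(-19\right) - 55\right) = -28165 - \left(-1444 - 55\right) = -28165 - -1499 = -28165 + 1499 = -26666$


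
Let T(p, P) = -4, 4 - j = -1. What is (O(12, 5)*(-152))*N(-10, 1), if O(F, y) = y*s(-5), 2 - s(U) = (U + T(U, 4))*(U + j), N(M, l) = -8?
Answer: 12160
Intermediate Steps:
j = 5 (j = 4 - 1*(-1) = 4 + 1 = 5)
s(U) = 2 - (-4 + U)*(5 + U) (s(U) = 2 - (U - 4)*(U + 5) = 2 - (-4 + U)*(5 + U))
O(F, y) = 2*y (O(F, y) = y*(22 - 1*(-5) - 1*(-5)**2) = y*(22 + 5 - 1*25) = y*(22 + 5 - 25) = y*2 = 2*y)
(O(12, 5)*(-152))*N(-10, 1) = ((2*5)*(-152))*(-8) = (10*(-152))*(-8) = -1520*(-8) = 12160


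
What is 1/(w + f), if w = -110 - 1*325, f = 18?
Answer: -1/417 ≈ -0.0023981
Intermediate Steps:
w = -435 (w = -110 - 325 = -435)
1/(w + f) = 1/(-435 + 18) = 1/(-417) = -1/417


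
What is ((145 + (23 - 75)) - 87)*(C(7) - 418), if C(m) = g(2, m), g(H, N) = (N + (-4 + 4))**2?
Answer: -2214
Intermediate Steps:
g(H, N) = N**2 (g(H, N) = (N + 0)**2 = N**2)
C(m) = m**2
((145 + (23 - 75)) - 87)*(C(7) - 418) = ((145 + (23 - 75)) - 87)*(7**2 - 418) = ((145 - 52) - 87)*(49 - 418) = (93 - 87)*(-369) = 6*(-369) = -2214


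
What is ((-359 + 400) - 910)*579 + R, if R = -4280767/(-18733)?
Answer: -9421246916/18733 ≈ -5.0292e+5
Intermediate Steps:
R = 4280767/18733 (R = -4280767*(-1/18733) = 4280767/18733 ≈ 228.51)
((-359 + 400) - 910)*579 + R = ((-359 + 400) - 910)*579 + 4280767/18733 = (41 - 910)*579 + 4280767/18733 = -869*579 + 4280767/18733 = -503151 + 4280767/18733 = -9421246916/18733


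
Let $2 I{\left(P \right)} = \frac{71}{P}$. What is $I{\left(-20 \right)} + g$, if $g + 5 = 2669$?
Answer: $\frac{106489}{40} \approx 2662.2$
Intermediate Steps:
$g = 2664$ ($g = -5 + 2669 = 2664$)
$I{\left(P \right)} = \frac{71}{2 P}$ ($I{\left(P \right)} = \frac{71 \frac{1}{P}}{2} = \frac{71}{2 P}$)
$I{\left(-20 \right)} + g = \frac{71}{2 \left(-20\right)} + 2664 = \frac{71}{2} \left(- \frac{1}{20}\right) + 2664 = - \frac{71}{40} + 2664 = \frac{106489}{40}$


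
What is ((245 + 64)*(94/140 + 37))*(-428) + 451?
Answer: -174358477/35 ≈ -4.9817e+6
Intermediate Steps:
((245 + 64)*(94/140 + 37))*(-428) + 451 = (309*(94*(1/140) + 37))*(-428) + 451 = (309*(47/70 + 37))*(-428) + 451 = (309*(2637/70))*(-428) + 451 = (814833/70)*(-428) + 451 = -174374262/35 + 451 = -174358477/35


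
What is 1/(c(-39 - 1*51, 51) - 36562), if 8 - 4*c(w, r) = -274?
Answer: -2/72983 ≈ -2.7404e-5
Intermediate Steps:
c(w, r) = 141/2 (c(w, r) = 2 - ¼*(-274) = 2 + 137/2 = 141/2)
1/(c(-39 - 1*51, 51) - 36562) = 1/(141/2 - 36562) = 1/(-72983/2) = -2/72983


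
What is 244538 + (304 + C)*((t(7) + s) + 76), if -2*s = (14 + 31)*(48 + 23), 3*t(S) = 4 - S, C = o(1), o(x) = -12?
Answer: -200032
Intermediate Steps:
C = -12
t(S) = 4/3 - S/3 (t(S) = (4 - S)/3 = 4/3 - S/3)
s = -3195/2 (s = -(14 + 31)*(48 + 23)/2 = -45*71/2 = -½*3195 = -3195/2 ≈ -1597.5)
244538 + (304 + C)*((t(7) + s) + 76) = 244538 + (304 - 12)*(((4/3 - ⅓*7) - 3195/2) + 76) = 244538 + 292*(((4/3 - 7/3) - 3195/2) + 76) = 244538 + 292*((-1 - 3195/2) + 76) = 244538 + 292*(-3197/2 + 76) = 244538 + 292*(-3045/2) = 244538 - 444570 = -200032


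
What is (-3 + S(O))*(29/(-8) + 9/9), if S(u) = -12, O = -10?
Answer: 315/8 ≈ 39.375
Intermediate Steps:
(-3 + S(O))*(29/(-8) + 9/9) = (-3 - 12)*(29/(-8) + 9/9) = -15*(29*(-⅛) + 9*(⅑)) = -15*(-29/8 + 1) = -15*(-21/8) = 315/8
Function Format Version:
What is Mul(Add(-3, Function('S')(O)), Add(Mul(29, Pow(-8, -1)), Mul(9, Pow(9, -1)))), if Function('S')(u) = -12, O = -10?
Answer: Rational(315, 8) ≈ 39.375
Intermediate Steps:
Mul(Add(-3, Function('S')(O)), Add(Mul(29, Pow(-8, -1)), Mul(9, Pow(9, -1)))) = Mul(Add(-3, -12), Add(Mul(29, Pow(-8, -1)), Mul(9, Pow(9, -1)))) = Mul(-15, Add(Mul(29, Rational(-1, 8)), Mul(9, Rational(1, 9)))) = Mul(-15, Add(Rational(-29, 8), 1)) = Mul(-15, Rational(-21, 8)) = Rational(315, 8)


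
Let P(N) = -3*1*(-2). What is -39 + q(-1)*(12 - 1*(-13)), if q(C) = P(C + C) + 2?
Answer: 161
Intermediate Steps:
P(N) = 6 (P(N) = -3*(-2) = 6)
q(C) = 8 (q(C) = 6 + 2 = 8)
-39 + q(-1)*(12 - 1*(-13)) = -39 + 8*(12 - 1*(-13)) = -39 + 8*(12 + 13) = -39 + 8*25 = -39 + 200 = 161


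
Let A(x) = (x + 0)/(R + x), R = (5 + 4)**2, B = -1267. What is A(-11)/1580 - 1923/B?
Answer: 30381409/20018600 ≈ 1.5177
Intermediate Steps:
R = 81 (R = 9**2 = 81)
A(x) = x/(81 + x) (A(x) = (x + 0)/(81 + x) = x/(81 + x))
A(-11)/1580 - 1923/B = -11/(81 - 11)/1580 - 1923/(-1267) = -11/70*(1/1580) - 1923*(-1/1267) = -11*1/70*(1/1580) + 1923/1267 = -11/70*1/1580 + 1923/1267 = -11/110600 + 1923/1267 = 30381409/20018600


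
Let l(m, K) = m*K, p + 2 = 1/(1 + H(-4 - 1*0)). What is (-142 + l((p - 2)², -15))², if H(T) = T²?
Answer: 11744707129/83521 ≈ 1.4062e+5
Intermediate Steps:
p = -33/17 (p = -2 + 1/(1 + (-4 - 1*0)²) = -2 + 1/(1 + (-4 + 0)²) = -2 + 1/(1 + (-4)²) = -2 + 1/(1 + 16) = -2 + 1/17 = -33/17 ≈ -1.9412)
l(m, K) = K*m
(-142 + l((p - 2)², -15))² = (-142 - 15*(-33/17 - 2)²)² = (-142 - 15*(-67/17)²)² = (-142 - 15*4489/289)² = (-142 - 67335/289)² = (-108373/289)² = 11744707129/83521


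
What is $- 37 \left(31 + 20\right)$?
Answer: $-1887$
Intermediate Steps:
$- 37 \left(31 + 20\right) = \left(-37\right) 51 = -1887$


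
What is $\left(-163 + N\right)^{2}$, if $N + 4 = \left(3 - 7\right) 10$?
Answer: $42849$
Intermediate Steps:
$N = -44$ ($N = -4 + \left(3 - 7\right) 10 = -4 - 40 = -44$)
$\left(-163 + N\right)^{2} = \left(-163 - 44\right)^{2} = \left(-207\right)^{2} = 42849$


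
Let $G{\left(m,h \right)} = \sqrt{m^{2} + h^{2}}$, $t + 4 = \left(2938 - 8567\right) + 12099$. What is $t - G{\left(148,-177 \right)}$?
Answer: $6466 - \sqrt{53233} \approx 6235.3$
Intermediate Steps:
$t = 6466$ ($t = -4 + \left(\left(2938 - 8567\right) + 12099\right) = -4 + \left(-5629 + 12099\right) = -4 + 6470 = 6466$)
$G{\left(m,h \right)} = \sqrt{h^{2} + m^{2}}$
$t - G{\left(148,-177 \right)} = 6466 - \sqrt{\left(-177\right)^{2} + 148^{2}} = 6466 - \sqrt{31329 + 21904} = 6466 - \sqrt{53233}$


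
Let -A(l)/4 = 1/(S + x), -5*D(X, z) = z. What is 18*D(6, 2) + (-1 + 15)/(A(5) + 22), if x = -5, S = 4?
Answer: -433/65 ≈ -6.6615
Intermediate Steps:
D(X, z) = -z/5
A(l) = 4 (A(l) = -4/(4 - 5) = -4/(-1) = -4*(-1) = 4)
18*D(6, 2) + (-1 + 15)/(A(5) + 22) = 18*(-⅕*2) + (-1 + 15)/(4 + 22) = 18*(-⅖) + 14/26 = -36/5 + 14*(1/26) = -36/5 + 7/13 = -433/65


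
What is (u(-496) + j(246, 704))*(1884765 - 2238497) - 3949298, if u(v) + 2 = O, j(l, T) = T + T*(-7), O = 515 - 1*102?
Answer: 1344830818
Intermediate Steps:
O = 413 (O = 515 - 102 = 413)
j(l, T) = -6*T (j(l, T) = T - 7*T = -6*T)
u(v) = 411 (u(v) = -2 + 413 = 411)
(u(-496) + j(246, 704))*(1884765 - 2238497) - 3949298 = (411 - 6*704)*(1884765 - 2238497) - 3949298 = (411 - 4224)*(-353732) - 3949298 = -3813*(-353732) - 3949298 = 1348780116 - 3949298 = 1344830818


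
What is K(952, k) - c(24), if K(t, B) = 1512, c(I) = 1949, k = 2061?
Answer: -437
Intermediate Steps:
K(952, k) - c(24) = 1512 - 1*1949 = 1512 - 1949 = -437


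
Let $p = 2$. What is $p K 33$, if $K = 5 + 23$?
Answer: $1848$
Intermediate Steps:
$K = 28$
$p K 33 = 2 \cdot 28 \cdot 33 = 56 \cdot 33 = 1848$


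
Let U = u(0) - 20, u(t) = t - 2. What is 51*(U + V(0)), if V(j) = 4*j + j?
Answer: -1122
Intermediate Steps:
u(t) = -2 + t
V(j) = 5*j
U = -22 (U = (-2 + 0) - 20 = -2 - 20 = -22)
51*(U + V(0)) = 51*(-22 + 5*0) = 51*(-22 + 0) = 51*(-22) = -1122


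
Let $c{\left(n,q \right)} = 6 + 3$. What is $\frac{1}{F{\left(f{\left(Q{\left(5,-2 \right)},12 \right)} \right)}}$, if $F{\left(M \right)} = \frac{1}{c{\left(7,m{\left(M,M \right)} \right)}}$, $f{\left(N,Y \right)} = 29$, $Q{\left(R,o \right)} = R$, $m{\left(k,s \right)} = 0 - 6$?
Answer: $9$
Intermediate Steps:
$m{\left(k,s \right)} = -6$ ($m{\left(k,s \right)} = 0 - 6 = -6$)
$c{\left(n,q \right)} = 9$
$F{\left(M \right)} = \frac{1}{9}$
$\frac{1}{F{\left(f{\left(Q{\left(5,-2 \right)},12 \right)} \right)}} = \frac{1}{\frac{1}{9}} = 9$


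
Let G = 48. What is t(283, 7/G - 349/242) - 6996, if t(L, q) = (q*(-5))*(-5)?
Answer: -40820993/5808 ≈ -7028.4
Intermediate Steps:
t(L, q) = 25*q (t(L, q) = -5*q*(-5) = 25*q)
t(283, 7/G - 349/242) - 6996 = 25*(7/48 - 349/242) - 6996 = 25*(-7529/5808) - 6996 = -188225/5808 - 6996 = -40820993/5808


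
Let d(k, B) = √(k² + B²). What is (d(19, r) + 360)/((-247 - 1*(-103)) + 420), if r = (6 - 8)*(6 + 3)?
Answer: 30/23 + √685/276 ≈ 1.3992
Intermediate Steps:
r = -18 (r = -2*9 = -18)
d(k, B) = √(B² + k²)
(d(19, r) + 360)/((-247 - 1*(-103)) + 420) = (√((-18)² + 19²) + 360)/((-247 - 1*(-103)) + 420) = (√(324 + 361) + 360)/((-247 + 103) + 420) = (√685 + 360)/(-144 + 420) = (360 + √685)/276 = (360 + √685)*(1/276) = 30/23 + √685/276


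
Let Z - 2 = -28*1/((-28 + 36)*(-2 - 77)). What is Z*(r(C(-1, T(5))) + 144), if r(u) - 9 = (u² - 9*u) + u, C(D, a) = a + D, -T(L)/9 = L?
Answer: 851751/158 ≈ 5390.8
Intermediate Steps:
T(L) = -9*L
C(D, a) = D + a
r(u) = 9 + u² - 8*u (r(u) = 9 + ((u² - 9*u) + u) = 9 + (u² - 8*u) = 9 + u² - 8*u)
Z = 323/158 (Z = 2 - 28*1/((-28 + 36)*(-2 - 77)) = 2 - 28/((-79*8)) = 2 - 28/(-632) = 2 - 28*(-1/632) = 2 + 7/158 = 323/158 ≈ 2.0443)
Z*(r(C(-1, T(5))) + 144) = 323*((9 + (-1 - 9*5)² - 8*(-1 - 9*5)) + 144)/158 = 323*((9 + (-1 - 45)² - 8*(-1 - 45)) + 144)/158 = 323*((9 + (-46)² - 8*(-46)) + 144)/158 = 323*((9 + 2116 + 368) + 144)/158 = 323*(2493 + 144)/158 = (323/158)*2637 = 851751/158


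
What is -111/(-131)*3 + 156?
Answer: 20769/131 ≈ 158.54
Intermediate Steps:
-111/(-131)*3 + 156 = -111*(-1/131)*3 + 156 = (111/131)*3 + 156 = 333/131 + 156 = 20769/131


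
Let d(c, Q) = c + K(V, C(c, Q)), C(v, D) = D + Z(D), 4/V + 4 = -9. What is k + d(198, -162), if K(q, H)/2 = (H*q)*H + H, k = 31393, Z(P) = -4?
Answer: 185919/13 ≈ 14301.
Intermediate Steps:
V = -4/13 (V = 4/(-4 - 9) = 4/(-13) = 4*(-1/13) = -4/13 ≈ -0.30769)
C(v, D) = -4 + D (C(v, D) = D - 4 = -4 + D)
K(q, H) = 2*H + 2*q*H² (K(q, H) = 2*((H*q)*H + H) = 2*(q*H² + H) = 2*(H + q*H²) = 2*H + 2*q*H²)
d(c, Q) = c + 2*(-4 + Q)*(29/13 - 4*Q/13) (d(c, Q) = c + 2*(-4 + Q)*(1 + (-4 + Q)*(-4/13)) = c + 2*(-4 + Q)*(1 + (16/13 - 4*Q/13)) = c + 2*(-4 + Q)*(29/13 - 4*Q/13))
k + d(198, -162) = 31393 + (198 + 2*(-4 - 162)*(29 - 4*(-162))/13) = 31393 + (198 + (2/13)*(-166)*(29 + 648)) = 31393 + (198 + (2/13)*(-166)*677) = 31393 + (198 - 224764/13) = 31393 - 222190/13 = 185919/13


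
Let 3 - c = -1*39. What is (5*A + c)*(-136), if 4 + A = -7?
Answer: 1768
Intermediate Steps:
A = -11 (A = -4 - 7 = -11)
c = 42 (c = 3 - (-1)*39 = 3 - 1*(-39) = 3 + 39 = 42)
(5*A + c)*(-136) = (5*(-11) + 42)*(-136) = (-55 + 42)*(-136) = -13*(-136) = 1768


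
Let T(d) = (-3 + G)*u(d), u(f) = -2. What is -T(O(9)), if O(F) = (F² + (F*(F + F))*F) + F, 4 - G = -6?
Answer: 14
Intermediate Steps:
G = 10 (G = 4 - 1*(-6) = 4 + 6 = 10)
O(F) = F + F² + 2*F³ (O(F) = (F² + (F*(2*F))*F) + F = (F² + (2*F²)*F) + F = (F² + 2*F³) + F = F + F² + 2*F³)
T(d) = -14 (T(d) = (-3 + 10)*(-2) = 7*(-2) = -14)
-T(O(9)) = -1*(-14) = 14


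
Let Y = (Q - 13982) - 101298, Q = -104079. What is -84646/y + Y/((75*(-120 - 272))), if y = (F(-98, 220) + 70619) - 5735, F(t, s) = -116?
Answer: 104632601/17001600 ≈ 6.1543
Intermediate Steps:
Y = -219359 (Y = (-104079 - 13982) - 101298 = -118061 - 101298 = -219359)
y = 64768 (y = (-116 + 70619) - 5735 = 70503 - 5735 = 64768)
-84646/y + Y/((75*(-120 - 272))) = -84646/64768 - 219359*1/(75*(-120 - 272)) = -84646*1/64768 - 219359/(75*(-392)) = -42323/32384 - 219359/(-29400) = -42323/32384 - 219359*(-1/29400) = -42323/32384 + 31337/4200 = 104632601/17001600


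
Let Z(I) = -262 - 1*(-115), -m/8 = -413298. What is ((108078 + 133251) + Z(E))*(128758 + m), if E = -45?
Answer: 828494417844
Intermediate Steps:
m = 3306384 (m = -8*(-413298) = 3306384)
Z(I) = -147 (Z(I) = -262 + 115 = -147)
((108078 + 133251) + Z(E))*(128758 + m) = ((108078 + 133251) - 147)*(128758 + 3306384) = (241329 - 147)*3435142 = 241182*3435142 = 828494417844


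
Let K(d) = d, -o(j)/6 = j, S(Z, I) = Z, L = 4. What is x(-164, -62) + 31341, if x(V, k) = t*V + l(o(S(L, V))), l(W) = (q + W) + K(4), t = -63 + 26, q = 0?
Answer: 37389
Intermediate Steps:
o(j) = -6*j
t = -37
l(W) = 4 + W (l(W) = (0 + W) + 4 = W + 4 = 4 + W)
x(V, k) = -20 - 37*V (x(V, k) = -37*V + (4 - 6*4) = -37*V + (4 - 24) = -37*V - 20 = -20 - 37*V)
x(-164, -62) + 31341 = (-20 - 37*(-164)) + 31341 = (-20 + 6068) + 31341 = 6048 + 31341 = 37389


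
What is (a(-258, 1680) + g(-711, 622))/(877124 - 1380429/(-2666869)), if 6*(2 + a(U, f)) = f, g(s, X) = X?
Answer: 16552980/16132249553 ≈ 0.0010261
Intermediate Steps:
a(U, f) = -2 + f/6
(a(-258, 1680) + g(-711, 622))/(877124 - 1380429/(-2666869)) = ((-2 + (1/6)*1680) + 622)/(877124 - 1380429/(-2666869)) = ((-2 + 280) + 622)/(877124 - 1380429*(-1/2666869)) = (278 + 622)/(877124 + 47601/91961) = 900/(80661247765/91961) = 900*(91961/80661247765) = 16552980/16132249553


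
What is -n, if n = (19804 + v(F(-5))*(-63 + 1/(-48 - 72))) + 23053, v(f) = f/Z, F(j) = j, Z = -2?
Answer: -2049575/48 ≈ -42700.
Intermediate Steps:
v(f) = -f/2 (v(f) = f/(-2) = f*(-1/2) = -f/2)
n = 2049575/48 (n = (19804 + (-1/2*(-5))*(-63 + 1/(-48 - 72))) + 23053 = (19804 + 5*(-63 + 1/(-120))/2) + 23053 = (19804 + 5*(-63 - 1/120)/2) + 23053 = (19804 + (5/2)*(-7561/120)) + 23053 = (19804 - 7561/48) + 23053 = 943031/48 + 23053 = 2049575/48 ≈ 42700.)
-n = -1*2049575/48 = -2049575/48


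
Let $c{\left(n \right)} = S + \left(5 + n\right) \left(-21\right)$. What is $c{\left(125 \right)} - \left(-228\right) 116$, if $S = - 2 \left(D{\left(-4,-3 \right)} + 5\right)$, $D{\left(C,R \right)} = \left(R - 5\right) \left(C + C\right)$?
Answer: $23580$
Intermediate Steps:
$D{\left(C,R \right)} = 2 C \left(-5 + R\right)$ ($D{\left(C,R \right)} = \left(-5 + R\right) 2 C = 2 C \left(-5 + R\right)$)
$S = -138$ ($S = - 2 \left(2 \left(-4\right) \left(-5 - 3\right) + 5\right) = - 2 \left(2 \left(-4\right) \left(-8\right) + 5\right) = - 2 \left(64 + 5\right) = \left(-2\right) 69 = -138$)
$c{\left(n \right)} = -243 - 21 n$ ($c{\left(n \right)} = -138 + \left(5 + n\right) \left(-21\right) = -138 - \left(105 + 21 n\right) = -243 - 21 n$)
$c{\left(125 \right)} - \left(-228\right) 116 = \left(-243 - 2625\right) - \left(-228\right) 116 = \left(-243 - 2625\right) - -26448 = -2868 + 26448 = 23580$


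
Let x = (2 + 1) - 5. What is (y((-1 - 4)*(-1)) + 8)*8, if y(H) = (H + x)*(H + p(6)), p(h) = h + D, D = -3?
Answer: 256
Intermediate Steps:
p(h) = -3 + h (p(h) = h - 3 = -3 + h)
x = -2 (x = 3 - 5 = -2)
y(H) = (-2 + H)*(3 + H) (y(H) = (H - 2)*(H + (-3 + 6)) = (-2 + H)*(H + 3) = (-2 + H)*(3 + H))
(y((-1 - 4)*(-1)) + 8)*8 = ((-6 + (-1 - 4)*(-1) + ((-1 - 4)*(-1))²) + 8)*8 = ((-6 - 5*(-1) + (-5*(-1))²) + 8)*8 = ((-6 + 5 + 5²) + 8)*8 = ((-6 + 5 + 25) + 8)*8 = (24 + 8)*8 = 32*8 = 256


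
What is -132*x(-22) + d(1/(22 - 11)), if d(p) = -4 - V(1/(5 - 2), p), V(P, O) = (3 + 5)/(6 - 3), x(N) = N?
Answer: 8692/3 ≈ 2897.3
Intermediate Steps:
V(P, O) = 8/3
d(p) = -20/3 (d(p) = -4 - 1*8/3 = -4 - 8/3 = -20/3)
-132*x(-22) + d(1/(22 - 11)) = -132*(-22) - 20/3 = 2904 - 20/3 = 8692/3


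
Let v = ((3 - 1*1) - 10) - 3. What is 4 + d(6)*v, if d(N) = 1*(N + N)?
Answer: -128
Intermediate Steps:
v = -11 (v = ((3 - 1) - 10) - 3 = (2 - 10) - 3 = -8 - 3 = -11)
d(N) = 2*N (d(N) = 1*(2*N) = 2*N)
4 + d(6)*v = 4 + (2*6)*(-11) = 4 + 12*(-11) = 4 - 132 = -128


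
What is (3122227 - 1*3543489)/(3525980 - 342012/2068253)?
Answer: -39603472513/331482653224 ≈ -0.11947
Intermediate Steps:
(3122227 - 1*3543489)/(3525980 - 342012/2068253) = (3122227 - 3543489)/(3525980 - 342012*1/2068253) = -421262/(3525980 - 31092/188023) = -421262/662965306448/188023 = -421262*188023/662965306448 = -39603472513/331482653224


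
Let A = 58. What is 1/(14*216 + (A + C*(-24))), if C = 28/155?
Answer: 155/477038 ≈ 0.00032492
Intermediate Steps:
C = 28/155 (C = 28*(1/155) = 28/155 ≈ 0.18065)
1/(14*216 + (A + C*(-24))) = 1/(14*216 + (58 + (28/155)*(-24))) = 1/(3024 + (58 - 672/155)) = 1/(3024 + 8318/155) = 1/(477038/155) = 155/477038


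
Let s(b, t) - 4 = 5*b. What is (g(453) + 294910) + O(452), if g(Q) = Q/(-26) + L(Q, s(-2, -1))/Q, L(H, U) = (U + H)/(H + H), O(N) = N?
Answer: 262631917207/889239 ≈ 2.9534e+5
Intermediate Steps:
s(b, t) = 4 + 5*b
L(H, U) = (H + U)/(2*H) (L(H, U) = (H + U)/((2*H)) = (H + U)*(1/(2*H)) = (H + U)/(2*H))
g(Q) = -Q/26 + (-6 + Q)/(2*Q²) (g(Q) = Q/(-26) + ((Q + (4 + 5*(-2)))/(2*Q))/Q = Q*(-1/26) + ((Q + (4 - 10))/(2*Q))/Q = -Q/26 + ((Q - 6)/(2*Q))/Q = -Q/26 + ((-6 + Q)/(2*Q))/Q = -Q/26 + (-6 + Q)/(2*Q²))
(g(453) + 294910) + O(452) = ((1/26)*(-78 - 1*453³ + 13*453)/453² + 294910) + 452 = ((1/26)*(1/205209)*(-78 - 1*92959677 + 5889) + 294910) + 452 = ((1/26)*(1/205209)*(-78 - 92959677 + 5889) + 294910) + 452 = ((1/26)*(1/205209)*(-92953866) + 294910) + 452 = (-15492311/889239 + 294910) + 452 = 262229981179/889239 + 452 = 262631917207/889239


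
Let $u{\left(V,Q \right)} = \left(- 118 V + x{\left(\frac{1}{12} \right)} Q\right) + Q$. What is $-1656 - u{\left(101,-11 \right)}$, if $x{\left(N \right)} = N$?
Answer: $\frac{123287}{12} \approx 10274.0$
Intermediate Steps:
$u{\left(V,Q \right)} = - 118 V + \frac{13 Q}{12}$ ($u{\left(V,Q \right)} = \left(- 118 V + \frac{Q}{12}\right) + Q = - 118 V + \frac{13 Q}{12}$)
$-1656 - u{\left(101,-11 \right)} = -1656 - \left(\left(-118\right) 101 + \frac{13}{12} \left(-11\right)\right) = -1656 - \left(-11918 - \frac{143}{12}\right) = -1656 - - \frac{143159}{12} = -1656 + \frac{143159}{12} = \frac{123287}{12}$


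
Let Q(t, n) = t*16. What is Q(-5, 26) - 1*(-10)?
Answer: -70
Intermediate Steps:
Q(t, n) = 16*t
Q(-5, 26) - 1*(-10) = 16*(-5) - 1*(-10) = -80 + 10 = -70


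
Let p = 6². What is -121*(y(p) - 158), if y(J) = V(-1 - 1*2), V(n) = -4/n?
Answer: 56870/3 ≈ 18957.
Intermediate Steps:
p = 36
y(J) = 4/3 (y(J) = -4/(-1 - 1*2) = -4/(-1 - 2) = -4/(-3) = -4*(-⅓) = 4/3)
-121*(y(p) - 158) = -121*(4/3 - 158) = -121*(-470/3) = 56870/3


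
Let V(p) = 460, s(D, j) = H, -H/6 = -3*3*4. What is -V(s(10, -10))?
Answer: -460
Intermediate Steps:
H = 216 (H = -6*(-3*3)*4 = -(-54)*4 = -6*(-36) = 216)
s(D, j) = 216
-V(s(10, -10)) = -1*460 = -460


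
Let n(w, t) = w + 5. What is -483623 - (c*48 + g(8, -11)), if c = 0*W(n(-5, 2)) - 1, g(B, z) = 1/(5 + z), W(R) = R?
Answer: -2901449/6 ≈ -4.8358e+5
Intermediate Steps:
n(w, t) = 5 + w
c = -1 (c = 0*(5 - 5) - 1 = 0*0 - 1 = 0 - 1 = -1)
-483623 - (c*48 + g(8, -11)) = -483623 - (-1*48 + 1/(5 - 11)) = -483623 - (-48 + 1/(-6)) = -483623 - (-48 - ⅙) = -483623 - 1*(-289/6) = -483623 + 289/6 = -2901449/6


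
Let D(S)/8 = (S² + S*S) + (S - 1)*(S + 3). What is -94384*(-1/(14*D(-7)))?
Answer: 5899/910 ≈ 6.4824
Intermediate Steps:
D(S) = 16*S² + 8*(-1 + S)*(3 + S) (D(S) = 8*((S² + S*S) + (S - 1)*(S + 3)) = 8*((S² + S²) + (-1 + S)*(3 + S)) = 8*(2*S² + (-1 + S)*(3 + S)) = 16*S² + 8*(-1 + S)*(3 + S))
-94384*(-1/(14*D(-7))) = -94384*(-1/(14*(-24 + 16*(-7) + 24*(-7)²))) = -94384*(-1/(14*(-24 - 112 + 24*49))) = -94384*(-1/(14*(-24 - 112 + 1176))) = -94384/((-14*1040)) = -94384/(-14560) = -94384*(-1/14560) = 5899/910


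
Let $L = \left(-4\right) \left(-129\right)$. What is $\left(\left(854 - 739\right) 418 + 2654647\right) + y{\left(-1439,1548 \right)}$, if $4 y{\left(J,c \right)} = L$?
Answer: $2702846$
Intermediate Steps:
$L = 516$
$y{\left(J,c \right)} = 129$ ($y{\left(J,c \right)} = \frac{1}{4} \cdot 516 = 129$)
$\left(\left(854 - 739\right) 418 + 2654647\right) + y{\left(-1439,1548 \right)} = \left(\left(854 - 739\right) 418 + 2654647\right) + 129 = \left(115 \cdot 418 + 2654647\right) + 129 = \left(48070 + 2654647\right) + 129 = 2702717 + 129 = 2702846$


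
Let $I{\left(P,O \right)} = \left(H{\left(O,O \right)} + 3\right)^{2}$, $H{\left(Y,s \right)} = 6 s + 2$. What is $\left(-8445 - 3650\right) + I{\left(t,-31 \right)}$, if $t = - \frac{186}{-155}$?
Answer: $20666$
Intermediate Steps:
$H{\left(Y,s \right)} = 2 + 6 s$
$t = \frac{6}{5}$ ($t = \left(-186\right) \left(- \frac{1}{155}\right) = \frac{6}{5} \approx 1.2$)
$I{\left(P,O \right)} = \left(5 + 6 O\right)^{2}$ ($I{\left(P,O \right)} = \left(\left(2 + 6 O\right) + 3\right)^{2} = \left(5 + 6 O\right)^{2}$)
$\left(-8445 - 3650\right) + I{\left(t,-31 \right)} = \left(-8445 - 3650\right) + \left(5 + 6 \left(-31\right)\right)^{2} = \left(-8445 - 3650\right) + \left(5 - 186\right)^{2} = -12095 + \left(-181\right)^{2} = -12095 + 32761 = 20666$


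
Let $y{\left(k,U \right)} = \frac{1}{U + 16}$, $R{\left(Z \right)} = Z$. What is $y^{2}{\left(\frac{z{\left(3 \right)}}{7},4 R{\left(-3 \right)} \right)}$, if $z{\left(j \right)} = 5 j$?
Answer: $\frac{1}{16} \approx 0.0625$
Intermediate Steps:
$y{\left(k,U \right)} = \frac{1}{16 + U}$
$y^{2}{\left(\frac{z{\left(3 \right)}}{7},4 R{\left(-3 \right)} \right)} = \left(\frac{1}{16 + 4 \left(-3\right)}\right)^{2} = \left(\frac{1}{16 - 12}\right)^{2} = \left(\frac{1}{4}\right)^{2} = \frac{1}{16}$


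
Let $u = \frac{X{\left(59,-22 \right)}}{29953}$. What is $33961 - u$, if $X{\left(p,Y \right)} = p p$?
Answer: $\frac{1017230352}{29953} \approx 33961.0$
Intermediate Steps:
$X{\left(p,Y \right)} = p^{2}$
$u = \frac{3481}{29953}$ ($u = \frac{59^{2}}{29953} = 3481 \cdot \frac{1}{29953} = \frac{3481}{29953} \approx 0.11622$)
$33961 - u = 33961 - \frac{3481}{29953} = \frac{1017230352}{29953}$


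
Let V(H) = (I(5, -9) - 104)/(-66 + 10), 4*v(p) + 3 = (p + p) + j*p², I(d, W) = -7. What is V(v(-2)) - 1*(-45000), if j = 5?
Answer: 2520111/56 ≈ 45002.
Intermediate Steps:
v(p) = -¾ + p/2 + 5*p²/4 (v(p) = -¾ + ((p + p) + 5*p²)/4 = -¾ + (2*p + 5*p²)/4 = -¾ + (p/2 + 5*p²/4) = -¾ + p/2 + 5*p²/4)
V(H) = 111/56 (V(H) = (-7 - 104)/(-66 + 10) = -111/(-56) = -111*(-1/56) = 111/56)
V(v(-2)) - 1*(-45000) = 111/56 - 1*(-45000) = 111/56 + 45000 = 2520111/56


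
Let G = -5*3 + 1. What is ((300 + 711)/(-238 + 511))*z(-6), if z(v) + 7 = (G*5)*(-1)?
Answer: 3033/13 ≈ 233.31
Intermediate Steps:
G = -14 (G = -15 + 1 = -14)
z(v) = 63 (z(v) = -7 - 14*5*(-1) = -7 - 70*(-1) = -7 + 70 = 63)
((300 + 711)/(-238 + 511))*z(-6) = ((300 + 711)/(-238 + 511))*63 = (1011/273)*63 = (1011*(1/273))*63 = (337/91)*63 = 3033/13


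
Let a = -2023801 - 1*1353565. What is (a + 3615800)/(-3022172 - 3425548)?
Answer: -39739/1074620 ≈ -0.036980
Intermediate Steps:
a = -3377366 (a = -2023801 - 1353565 = -3377366)
(a + 3615800)/(-3022172 - 3425548) = (-3377366 + 3615800)/(-3022172 - 3425548) = 238434/(-6447720) = 238434*(-1/6447720) = -39739/1074620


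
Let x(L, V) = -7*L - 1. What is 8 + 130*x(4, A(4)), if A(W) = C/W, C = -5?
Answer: -3762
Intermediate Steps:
A(W) = -5/W
x(L, V) = -1 - 7*L
8 + 130*x(4, A(4)) = 8 + 130*(-1 - 7*4) = 8 + 130*(-1 - 28) = 8 + 130*(-29) = 8 - 3770 = -3762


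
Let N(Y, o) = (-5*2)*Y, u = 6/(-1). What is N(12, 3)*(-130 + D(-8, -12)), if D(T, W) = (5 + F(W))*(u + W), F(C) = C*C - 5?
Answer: 326640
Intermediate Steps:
F(C) = -5 + C**2 (F(C) = C**2 - 5 = -5 + C**2)
u = -6 (u = 6*(-1) = -6)
N(Y, o) = -10*Y
D(T, W) = W**2*(-6 + W) (D(T, W) = (5 + (-5 + W**2))*(-6 + W) = W**2*(-6 + W))
N(12, 3)*(-130 + D(-8, -12)) = (-10*12)*(-130 + (-12)**2*(-6 - 12)) = -120*(-130 + 144*(-18)) = -120*(-130 - 2592) = -120*(-2722) = 326640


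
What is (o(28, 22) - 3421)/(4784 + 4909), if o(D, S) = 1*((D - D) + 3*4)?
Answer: -3409/9693 ≈ -0.35170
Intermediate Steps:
o(D, S) = 12 (o(D, S) = 1*(0 + 12) = 1*12 = 12)
(o(28, 22) - 3421)/(4784 + 4909) = (12 - 3421)/(4784 + 4909) = -3409/9693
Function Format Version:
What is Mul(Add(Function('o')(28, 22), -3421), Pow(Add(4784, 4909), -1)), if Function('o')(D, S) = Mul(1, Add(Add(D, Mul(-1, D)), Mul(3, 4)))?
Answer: Rational(-3409, 9693) ≈ -0.35170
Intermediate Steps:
Function('o')(D, S) = 12 (Function('o')(D, S) = Mul(1, Add(0, 12)) = Mul(1, 12) = 12)
Mul(Add(Function('o')(28, 22), -3421), Pow(Add(4784, 4909), -1)) = Mul(Add(12, -3421), Pow(Add(4784, 4909), -1)) = Mul(-3409, Pow(9693, -1)) = Mul(-3409, Rational(1, 9693)) = Rational(-3409, 9693)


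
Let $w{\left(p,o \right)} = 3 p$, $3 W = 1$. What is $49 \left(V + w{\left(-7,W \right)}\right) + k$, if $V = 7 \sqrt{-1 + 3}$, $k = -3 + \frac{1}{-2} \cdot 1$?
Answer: $- \frac{2065}{2} + 343 \sqrt{2} \approx -547.42$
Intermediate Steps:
$W = \frac{1}{3}$ ($W = \frac{1}{3} \cdot 1 = \frac{1}{3} \approx 0.33333$)
$k = - \frac{7}{2}$ ($k = -3 - \frac{1}{2} = - \frac{7}{2} \approx -3.5$)
$V = 7 \sqrt{2} \approx 9.8995$
$49 \left(V + w{\left(-7,W \right)}\right) + k = 49 \left(7 \sqrt{2} + 3 \left(-7\right)\right) - \frac{7}{2} = 49 \left(7 \sqrt{2} - 21\right) - \frac{7}{2} = 49 \left(-21 + 7 \sqrt{2}\right) - \frac{7}{2} = \left(-1029 + 343 \sqrt{2}\right) - \frac{7}{2} = - \frac{2065}{2} + 343 \sqrt{2}$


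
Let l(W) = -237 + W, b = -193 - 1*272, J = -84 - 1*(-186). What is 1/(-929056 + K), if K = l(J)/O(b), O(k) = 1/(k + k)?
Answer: -1/803506 ≈ -1.2445e-6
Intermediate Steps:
J = 102 (J = -84 + 186 = 102)
b = -465 (b = -193 - 272 = -465)
O(k) = 1/(2*k)
K = 125550 (K = (-237 + 102)/(((½)/(-465))) = -135/((½)*(-1/465)) = -135/(-1/930) = -135*(-930) = 125550)
1/(-929056 + K) = 1/(-929056 + 125550) = 1/(-803506) = -1/803506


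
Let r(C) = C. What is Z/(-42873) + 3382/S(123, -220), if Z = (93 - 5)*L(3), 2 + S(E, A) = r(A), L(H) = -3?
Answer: -24156313/1586301 ≈ -15.228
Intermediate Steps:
S(E, A) = -2 + A
Z = -264 (Z = (93 - 5)*(-3) = 88*(-3) = -264)
Z/(-42873) + 3382/S(123, -220) = -264/(-42873) + 3382/(-2 - 220) = -264*(-1/42873) + 3382/(-222) = 88/14291 + 3382*(-1/222) = 88/14291 - 1691/111 = -24156313/1586301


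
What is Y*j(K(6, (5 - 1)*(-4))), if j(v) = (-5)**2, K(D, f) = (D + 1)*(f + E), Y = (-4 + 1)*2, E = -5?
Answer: -150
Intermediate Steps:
Y = -6 (Y = -3*2 = -6)
K(D, f) = (1 + D)*(-5 + f) (K(D, f) = (D + 1)*(f - 5) = (1 + D)*(-5 + f))
j(v) = 25
Y*j(K(6, (5 - 1)*(-4))) = -6*25 = -150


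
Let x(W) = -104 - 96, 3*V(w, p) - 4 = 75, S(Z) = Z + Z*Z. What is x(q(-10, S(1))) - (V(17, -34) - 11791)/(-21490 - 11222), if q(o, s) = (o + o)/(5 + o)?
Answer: -9831247/49068 ≈ -200.36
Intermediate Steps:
S(Z) = Z + Z²
q(o, s) = 2*o/(5 + o) (q(o, s) = (2*o)/(5 + o) = 2*o/(5 + o))
V(w, p) = 79/3 (V(w, p) = 4/3 + (⅓)*75 = 4/3 + 25 = 79/3)
x(W) = -200
x(q(-10, S(1))) - (V(17, -34) - 11791)/(-21490 - 11222) = -200 - (79/3 - 11791)/(-21490 - 11222) = -200 - (-35294)/(3*(-32712)) = -200 - (-35294)*(-1)/(3*32712) = -200 - 1*17647/49068 = -200 - 17647/49068 = -9831247/49068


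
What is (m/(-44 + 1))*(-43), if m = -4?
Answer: -4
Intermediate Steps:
(m/(-44 + 1))*(-43) = -4/(-44 + 1)*(-43) = -4/(-43)*(-43) = -4*(-1/43)*(-43) = (4/43)*(-43) = -4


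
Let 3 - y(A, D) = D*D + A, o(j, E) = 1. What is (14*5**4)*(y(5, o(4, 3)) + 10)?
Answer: 61250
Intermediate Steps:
y(A, D) = 3 - A - D**2 (y(A, D) = 3 - (D*D + A) = 3 - (D**2 + A) = 3 - (A + D**2) = 3 + (-A - D**2) = 3 - A - D**2)
(14*5**4)*(y(5, o(4, 3)) + 10) = (14*5**4)*((3 - 1*5 - 1*1**2) + 10) = (14*625)*((3 - 5 - 1*1) + 10) = 8750*((3 - 5 - 1) + 10) = 8750*(-3 + 10) = 8750*7 = 61250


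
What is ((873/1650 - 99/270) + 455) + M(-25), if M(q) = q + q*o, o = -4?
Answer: 437384/825 ≈ 530.16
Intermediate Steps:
M(q) = -3*q (M(q) = q + q*(-4) = q - 4*q = -3*q)
((873/1650 - 99/270) + 455) + M(-25) = ((873/1650 - 99/270) + 455) - 3*(-25) = ((873*(1/1650) - 99*1/270) + 455) + 75 = ((291/550 - 11/30) + 455) + 75 = (134/825 + 455) + 75 = 375509/825 + 75 = 437384/825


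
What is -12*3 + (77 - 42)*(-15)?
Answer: -561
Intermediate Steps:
-12*3 + (77 - 42)*(-15) = -36 + 35*(-15) = -36 - 525 = -561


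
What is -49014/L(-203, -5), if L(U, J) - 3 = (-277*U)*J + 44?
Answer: 24507/140554 ≈ 0.17436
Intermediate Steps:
L(U, J) = 47 - 277*J*U (L(U, J) = 3 + ((-277*U)*J + 44) = 3 + (-277*J*U + 44) = 3 + (44 - 277*J*U) = 47 - 277*J*U)
-49014/L(-203, -5) = -49014/(47 - 277*(-5)*(-203)) = -49014/(47 - 281155) = -49014/(-281108) = -49014*(-1/281108) = 24507/140554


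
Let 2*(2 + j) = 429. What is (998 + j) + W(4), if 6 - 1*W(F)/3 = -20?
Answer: 2577/2 ≈ 1288.5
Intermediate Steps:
j = 425/2 (j = -2 + (½)*429 = -2 + 429/2 = 425/2 ≈ 212.50)
W(F) = 78 (W(F) = 18 - 3*(-20) = 18 + 60 = 78)
(998 + j) + W(4) = (998 + 425/2) + 78 = 2421/2 + 78 = 2577/2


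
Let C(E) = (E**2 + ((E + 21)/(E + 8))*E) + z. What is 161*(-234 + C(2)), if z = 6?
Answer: -176617/5 ≈ -35323.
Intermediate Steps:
C(E) = 6 + E**2 + E*(21 + E)/(8 + E) (C(E) = (E**2 + ((E + 21)/(E + 8))*E) + 6 = (E**2 + ((21 + E)/(8 + E))*E) + 6 = (E**2 + E*(21 + E)/(8 + E)) + 6 = 6 + E**2 + E*(21 + E)/(8 + E))
161*(-234 + C(2)) = 161*(-234 + (48 + 2**3 + 9*2**2 + 27*2)/(8 + 2)) = 161*(-234 + (48 + 8 + 9*4 + 54)/10) = 161*(-234 + (48 + 8 + 36 + 54)/10) = 161*(-234 + (1/10)*146) = 161*(-234 + 73/5) = 161*(-1097/5) = -176617/5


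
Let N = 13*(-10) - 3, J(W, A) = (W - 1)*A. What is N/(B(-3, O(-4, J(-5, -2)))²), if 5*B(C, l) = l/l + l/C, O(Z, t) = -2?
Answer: -1197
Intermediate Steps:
J(W, A) = A*(-1 + W) (J(W, A) = (-1 + W)*A = A*(-1 + W))
B(C, l) = ⅕ + l/(5*C) (B(C, l) = (l/l + l/C)/5 = (1 + l/C)/5 = ⅕ + l/(5*C))
N = -133 (N = -130 - 3 = -133)
N/(B(-3, O(-4, J(-5, -2)))²) = -133*225/(-3 - 2)² = -133/(((⅕)*(-⅓)*(-5))²) = -133/((⅓)²) = -133/⅑ = -133*9 = -1197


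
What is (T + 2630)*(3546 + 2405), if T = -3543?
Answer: -5433263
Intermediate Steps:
(T + 2630)*(3546 + 2405) = (-3543 + 2630)*(3546 + 2405) = -913*5951 = -5433263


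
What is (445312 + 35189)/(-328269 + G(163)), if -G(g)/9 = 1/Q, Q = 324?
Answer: -17298036/11817685 ≈ -1.4637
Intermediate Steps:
G(g) = -1/36 (G(g) = -9/324 = -9*1/324 = -1/36)
(445312 + 35189)/(-328269 + G(163)) = (445312 + 35189)/(-328269 - 1/36) = 480501/(-11817685/36) = 480501*(-36/11817685) = -17298036/11817685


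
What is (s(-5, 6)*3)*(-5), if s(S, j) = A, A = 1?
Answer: -15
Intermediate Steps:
s(S, j) = 1
(s(-5, 6)*3)*(-5) = (1*3)*(-5) = 3*(-5) = -15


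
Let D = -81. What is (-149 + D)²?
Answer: 52900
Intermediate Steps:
(-149 + D)² = (-149 - 81)² = (-230)² = 52900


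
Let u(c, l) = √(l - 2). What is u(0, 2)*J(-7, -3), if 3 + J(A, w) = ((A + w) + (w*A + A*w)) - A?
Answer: 0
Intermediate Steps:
u(c, l) = √(-2 + l)
J(A, w) = -3 + w + 2*A*w (J(A, w) = -3 + (((A + w) + (w*A + A*w)) - A) = -3 + (((A + w) + (A*w + A*w)) - A) = -3 + (((A + w) + 2*A*w) - A) = -3 + ((A + w + 2*A*w) - A) = -3 + (w + 2*A*w) = -3 + w + 2*A*w)
u(0, 2)*J(-7, -3) = √(-2 + 2)*(-3 - 3 + 2*(-7)*(-3)) = √0*(-3 - 3 + 42) = 0*36 = 0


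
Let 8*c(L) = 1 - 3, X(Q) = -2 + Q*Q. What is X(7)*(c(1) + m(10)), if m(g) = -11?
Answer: -2115/4 ≈ -528.75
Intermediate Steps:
X(Q) = -2 + Q**2
c(L) = -1/4 (c(L) = (1 - 3)/8 = (1/8)*(-2) = -1/4)
X(7)*(c(1) + m(10)) = (-2 + 7**2)*(-1/4 - 11) = (-2 + 49)*(-45/4) = 47*(-45/4) = -2115/4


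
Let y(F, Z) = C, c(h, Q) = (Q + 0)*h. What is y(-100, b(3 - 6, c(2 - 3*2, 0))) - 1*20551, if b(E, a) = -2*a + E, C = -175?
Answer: -20726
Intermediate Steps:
c(h, Q) = Q*h
b(E, a) = E - 2*a
y(F, Z) = -175
y(-100, b(3 - 6, c(2 - 3*2, 0))) - 1*20551 = -175 - 1*20551 = -175 - 20551 = -20726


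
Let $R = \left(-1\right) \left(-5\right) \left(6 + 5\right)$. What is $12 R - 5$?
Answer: $655$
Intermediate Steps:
$R = 55$ ($R = 5 \cdot 11 = 55$)
$12 R - 5 = 12 \cdot 55 - 5 = 660 - 5 = 655$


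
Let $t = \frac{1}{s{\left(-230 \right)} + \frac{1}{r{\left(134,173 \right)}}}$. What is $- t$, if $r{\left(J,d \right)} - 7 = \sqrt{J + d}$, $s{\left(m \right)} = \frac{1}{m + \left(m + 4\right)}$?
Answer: $- \frac{87400}{11183} - \frac{11552 \sqrt{307}}{11183} \approx -25.915$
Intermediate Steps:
$s{\left(m \right)} = \frac{1}{4 + 2 m}$ ($s{\left(m \right)} = \frac{1}{m + \left(4 + m\right)} = \frac{1}{4 + 2 m}$)
$r{\left(J,d \right)} = 7 + \sqrt{J + d}$
$t = \frac{1}{- \frac{1}{456} + \frac{1}{7 + \sqrt{307}}}$ ($t = \frac{1}{\frac{1}{2 \left(2 - 230\right)} + \frac{1}{7 + \sqrt{134 + 173}}} = \frac{1}{\frac{1}{2 \left(-228\right)} + \frac{1}{7 + \sqrt{307}}} = \frac{1}{\frac{1}{2} \left(- \frac{1}{228}\right) + \frac{1}{7 + \sqrt{307}}} = \frac{1}{- \frac{1}{456} + \frac{1}{7 + \sqrt{307}}} \approx 25.915$)
$- t = - (\frac{87400}{11183} + \frac{11552 \sqrt{307}}{11183}) = - \frac{87400}{11183} - \frac{11552 \sqrt{307}}{11183}$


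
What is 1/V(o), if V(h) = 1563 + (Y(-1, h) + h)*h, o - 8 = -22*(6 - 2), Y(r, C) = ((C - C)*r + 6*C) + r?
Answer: 1/46443 ≈ 2.1532e-5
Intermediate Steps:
Y(r, C) = r + 6*C (Y(r, C) = (0*r + 6*C) + r = (0 + 6*C) + r = 6*C + r = r + 6*C)
o = -80 (o = 8 - 22*(6 - 2) = 8 - 22*4 = 8 - 88 = -80)
V(h) = 1563 + h*(-1 + 7*h) (V(h) = 1563 + ((-1 + 6*h) + h)*h = 1563 + (-1 + 7*h)*h = 1563 + h*(-1 + 7*h))
1/V(o) = 1/(1563 - 1*(-80) + 7*(-80)²) = 1/(1563 + 80 + 7*6400) = 1/(1563 + 80 + 44800) = 1/46443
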